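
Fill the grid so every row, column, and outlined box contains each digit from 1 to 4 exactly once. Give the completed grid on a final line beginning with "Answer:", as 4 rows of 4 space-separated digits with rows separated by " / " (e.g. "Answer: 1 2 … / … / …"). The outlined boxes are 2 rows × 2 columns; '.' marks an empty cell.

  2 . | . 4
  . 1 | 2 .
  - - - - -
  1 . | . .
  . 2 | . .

Step 1. [r2c4∈{3}] only 3 remains possible at r2c4 ⇒ r2c4=3.
Step 2. [r3c2∈{3,4}] r3c2 is the only open cell in col 2 admitting 4. So r3c2=4.
Step 3. [r4c3∈{1,3,4}] across row 4, 4 lands solely at r4c3. So r4c3=4.
Step 4. [r4c1∈{3}] r4c1's peers cover all but 3 ⇒ r4c1=3.
Step 5. [r3c4∈{2}] nothing but 2 survives at r3c4, so r3c4=2.
Step 6. [r1c3∈{1}] nothing but 1 survives at r1c3 ⇒ r1c3=1.
Step 7. [r1c2∈{3}] r1c2 is down to just 3, so r1c2=3.
Step 8. [r2c1∈{4}] r2c1 is down to just 4, so r2c1=4.
Step 9. [r3c3∈{3}] nothing but 3 survives at r3c3, so r3c3=3.
Step 10. [r4c4∈{1}] r4c4 is down to just 1, so r4c4=1.

Answer: 2 3 1 4 / 4 1 2 3 / 1 4 3 2 / 3 2 4 1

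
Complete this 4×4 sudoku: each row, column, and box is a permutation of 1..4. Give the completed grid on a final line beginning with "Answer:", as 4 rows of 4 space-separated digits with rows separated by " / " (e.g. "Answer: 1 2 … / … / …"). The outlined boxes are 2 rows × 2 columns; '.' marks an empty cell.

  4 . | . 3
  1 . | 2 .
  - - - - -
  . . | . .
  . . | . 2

Step 1. [r4c1∈{3}] r4c1 has the single candidate 3, so r4c1=3.
Step 2. [r3c4∈{1,4}] r3c4 is the only open cell in col 4 admitting 1 ⇒ r3c4=1.
Step 3. [r4c3∈{4}] nothing but 4 survives at r4c3, so r4c3=4.
Step 4. [r3c2∈{2,4}] r3c2 is the only open cell in row 3 admitting 4 ⇒ r3c2=4.
Step 5. [r3c1∈{2}] r3c1 is down to just 2. So r3c1=2.
Step 6. [r2c4∈{4}] r2c4 is down to just 4, so r2c4=4.
Step 7. [r4c2∈{1}] r4c2 has the single candidate 1. So r4c2=1.
Step 8. [r1c2∈{2}] r1c2's peers cover all but 2 ⇒ r1c2=2.
Step 9. [r2c2∈{3}] r2c2 has the single candidate 3 ⇒ r2c2=3.
Step 10. [r3c3∈{3}] r3c3's peers cover all but 3. So r3c3=3.
Step 11. [r1c3∈{1}] nothing but 1 survives at r1c3 ⇒ r1c3=1.

Answer: 4 2 1 3 / 1 3 2 4 / 2 4 3 1 / 3 1 4 2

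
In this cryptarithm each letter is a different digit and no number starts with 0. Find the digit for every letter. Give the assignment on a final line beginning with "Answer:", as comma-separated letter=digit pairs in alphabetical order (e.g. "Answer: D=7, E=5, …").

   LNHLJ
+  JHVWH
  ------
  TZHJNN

Step 1. [T] the sum has 6 digits but both addends have 5; that extra leading digit T is the final carry, namely 1. So T=1.
Step 2. [col 1: J + H ≡ N (mod 10)] N=0 is one option consistent with column 1 (J + H ≡ N (mod 10), carry-in 0) — take it, so N=0.
Step 3. [col 1: J + H ≡ N (mod 10)] several values work for H in column 1 (J + H ≡ N (mod 10), carry-in 0); try H=2, so H=2.
Step 4. [col 1: J + H ≡ N (mod 10)] column 1 reads J+H+carry(0)=N with H=2, N=0; with digits 0,1,2 already taken and all letters distinct, the only value for J is 8, so J=8.
Step 5. [col 2: L + W ≡ N (mod 10)] several values work for L in column 2 (L + W ≡ N (mod 10), carry-in 1); try L=6, so L=6.
Step 6. [col 2: L + W ≡ N (mod 10)] column 2: given L=6, N=0, carry-in 1, and digits 0,1,2,6,8 already taken and all letters distinct, L+W≡N (mod 10) forces W=3 ⇒ W=3.
Step 7. [col 3: H + V ≡ J (mod 10)] column 3: given H=2, J=8, carry-in 1, and digits 0,1,2,3,6,8 already taken and all letters distinct, H+V≡J (mod 10) forces V=5 ⇒ V=5.
Step 8. [col 5: L + J ≡ Z (mod 10)] column 5: given L=6, J=8, carry-in 0, and digits 0,1,2,3,5,6,8 already taken and all letters distinct, L+J≡Z (mod 10) forces Z=4 ⇒ Z=4.

Answer: H=2, J=8, L=6, N=0, T=1, V=5, W=3, Z=4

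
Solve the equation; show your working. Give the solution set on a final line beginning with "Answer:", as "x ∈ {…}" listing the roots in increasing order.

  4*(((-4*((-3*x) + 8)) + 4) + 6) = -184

Step 1. [4*(((-4*((-3*x) + 8)) + 4) + 6) = -184] leading coefficient 4: divide by 4 ⇒ div: ((-4*((-3*x) + 8)) + 4) + 6 = -46.
Step 2. [((-4*((-3*x) + 8)) + 4) + 6 = -46] +6 is outermost — subtract 6 both sides, so sub: (-4*((-3*x) + 8)) + 4 = -52.
Step 3. [(-4*((-3*x) + 8)) + 4 = -52] -4 | LHS and -4 | -52: pull -4 out ⇒ factor: ((-3*x) + 8) - 1 = 13.
Step 4. [((-3*x) + 8) - 1 = 13] the outer -1 inverts by adding 1. So sub: (-3*x) + 8 = 14.
Step 5. [(-3*x) + 8 = 14] +8 is outermost — subtract 8 both sides. So sub: -3*x = 6.
Step 6. [-3*x = 6] divide by the outer -3. So div: x = -2.

Answer: x ∈ {-2}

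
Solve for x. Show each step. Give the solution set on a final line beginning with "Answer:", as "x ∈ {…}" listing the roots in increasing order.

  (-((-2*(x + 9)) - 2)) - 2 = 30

Step 1. [(-((-2*(x + 9)) - 2)) - 2 = 30] the outer -2 inverts by adding 2, so sub: -((-2*(x + 9)) - 2) = 32.
Step 2. [-((-2*(x + 9)) - 2) = 32] flip signs both sides, so neg: (-2*(x + 9)) - 2 = -32.
Step 3. [(-2*(x + 9)) - 2 = -32] -2 is outermost — add 2 both sides, so sub: -2*(x + 9) = -30.
Step 4. [-2*(x + 9) = -30] leading coefficient -2: divide by -2, so div: x + 9 = 15.
Step 5. [x + 9 = 15] the outer +9 inverts by subtracting 9 ⇒ sub: x = 6.

Answer: x ∈ {6}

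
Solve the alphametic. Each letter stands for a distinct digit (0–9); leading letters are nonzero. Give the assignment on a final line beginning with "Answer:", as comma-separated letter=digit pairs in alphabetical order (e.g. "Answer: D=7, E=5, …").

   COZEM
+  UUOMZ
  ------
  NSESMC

Step 1. [col 1: M + Z ≡ C (mod 10)] column 1 (M + Z ≡ C (mod 10), carry-in 0) doesn't pin M yet; pick M=3 and continue, so M=3.
Step 2. [N] N is the leading digit of a 6-digit sum of two 5-digit numbers; the final carry is exactly 1 ⇒ N=1.
Step 3. [col 1: M + Z ≡ C (mod 10)] C=7 is one option consistent with column 1 (M + Z ≡ C (mod 10), carry-in 0) — take it ⇒ C=7.
Step 4. [col 1: M + Z ≡ C (mod 10)] in column 1 we have M+Z≡C with carry-in 0; given M=3, C=7 and digits 1,3,7 already taken and all letters distinct, that pins Z to 4, so Z=4.
Step 5. [col 2: E + M ≡ M (mod 10)] column 2: given M=3, carry-in 0, and digits 1,3,4,7 already taken and all letters distinct, E+M≡M (mod 10) forces E=0 ⇒ E=0.
Step 6. [col 3: Z + O ≡ S (mod 10)] no forcing yet in column 3 (carry-in 0); O=2 is free and consistent — try it, so O=2.
Step 7. [col 3: Z + O ≡ S (mod 10)] in column 3 we have Z+O≡S with carry-in 0; given Z=4, O=2 and digits 0,1,2,3,4,7 already taken and all letters distinct, that pins S to 6, so S=6.
Step 8. [col 4: O + U ≡ E (mod 10)] column 4 reads O+U+carry(0)=E with O=2, E=0; with digits 0,1,2,3,4,6,7 already taken and all letters distinct, the only value for U is 8. So U=8.

Answer: C=7, E=0, M=3, N=1, O=2, S=6, U=8, Z=4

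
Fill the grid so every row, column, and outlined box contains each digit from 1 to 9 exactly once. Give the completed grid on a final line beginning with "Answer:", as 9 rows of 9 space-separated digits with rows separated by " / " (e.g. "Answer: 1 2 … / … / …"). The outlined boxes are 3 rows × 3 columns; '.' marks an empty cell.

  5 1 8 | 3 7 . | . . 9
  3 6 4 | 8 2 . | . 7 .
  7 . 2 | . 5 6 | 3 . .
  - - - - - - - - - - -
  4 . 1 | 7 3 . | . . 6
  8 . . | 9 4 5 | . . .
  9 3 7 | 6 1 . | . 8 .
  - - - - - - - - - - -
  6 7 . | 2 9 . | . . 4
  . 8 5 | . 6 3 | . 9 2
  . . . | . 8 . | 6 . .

Step 1. [r7c6∈{1}] r7c6 is down to just 1 ⇒ r7c6=1.
Step 2. [r6c9∈{5}] r6c9 is down to just 5. So r6c9=5.
Step 3. [r4c8∈{2}] nothing but 2 survives at r4c8, so r4c8=2.
Step 4. [r2c9∈{1}] r2c9 is down to just 1 ⇒ r2c9=1.
Step 5. [r9c2∈{2,4,9}] across col 2, 4 lands solely at r9c2, so r9c2=4.
Step 6. [r3c8∈{4}] nothing but 4 survives at r3c8, so r3c8=4.
Step 7. [r8c7∈{1,7}] 7 has one home in row 8: r8c7. So r8c7=7.
Step 8. [r9c9∈{3}] r9c9 has the single candidate 3. So r9c9=3.
Step 9. [r9c8∈{1,5}] 1 has one home in box 9: r9c8, so r9c8=1.
Step 10. [r7c7∈{5,8}] 8 has one home in row 7: r7c7 ⇒ r7c7=8.
Step 11. [r4c6∈{8}] only 8 remains possible at r4c6, so r4c6=8.
Step 12. [r3c4∈{1}] nothing but 1 survives at r3c4, so r3c4=1.
Step 13. [r4c2∈{5}] r4c2 has the single candidate 5. So r4c2=5.
Step 14. [r5c7∈{1}] only 1 remains possible at r5c7. So r5c7=1.
Step 15. [r5c3∈{6}] r5c3 has the single candidate 6 ⇒ r5c3=6.
Step 16. [r1c7∈{2}] only 2 remains possible at r1c7 ⇒ r1c7=2.
Step 17. [r4c7∈{9}] r4c7 has the single candidate 9. So r4c7=9.
Step 18. [r3c2∈{9}] r3c2's peers cover all but 9 ⇒ r3c2=9.
Step 19. [r5c2∈{2}] r5c2's peers cover all but 2, so r5c2=2.
Step 20. [r3c9∈{8}] only 8 remains possible at r3c9. So r3c9=8.
Step 21. [r7c8∈{5}] r7c8 has the single candidate 5. So r7c8=5.
Step 22. [r8c1∈{1}] r8c1 has the single candidate 1, so r8c1=1.
Step 23. [r9c4∈{5}] nothing but 5 survives at r9c4, so r9c4=5.
Step 24. [r8c4∈{4}] nothing but 4 survives at r8c4. So r8c4=4.
Step 25. [r7c3∈{3}] r7c3 is down to just 3 ⇒ r7c3=3.
Step 26. [r5c9∈{7}] nothing but 7 survives at r5c9, so r5c9=7.
Step 27. [r2c7∈{5}] only 5 remains possible at r2c7. So r2c7=5.
Step 28. [r9c3∈{9}] r9c3 has the single candidate 9 ⇒ r9c3=9.
Step 29. [r9c1∈{2}] r9c1 has the single candidate 2 ⇒ r9c1=2.
Step 30. [r1c8∈{6}] r1c8 has the single candidate 6. So r1c8=6.
Step 31. [r6c6∈{2}] r6c6's peers cover all but 2, so r6c6=2.
Step 32. [r6c7∈{4}] r6c7's peers cover all but 4. So r6c7=4.
Step 33. [r5c8∈{3}] r5c8 has the single candidate 3, so r5c8=3.
Step 34. [r1c6∈{4}] only 4 remains possible at r1c6. So r1c6=4.
Step 35. [r9c6∈{7}] r9c6's peers cover all but 7. So r9c6=7.
Step 36. [r2c6∈{9}] r2c6 has the single candidate 9, so r2c6=9.

Answer: 5 1 8 3 7 4 2 6 9 / 3 6 4 8 2 9 5 7 1 / 7 9 2 1 5 6 3 4 8 / 4 5 1 7 3 8 9 2 6 / 8 2 6 9 4 5 1 3 7 / 9 3 7 6 1 2 4 8 5 / 6 7 3 2 9 1 8 5 4 / 1 8 5 4 6 3 7 9 2 / 2 4 9 5 8 7 6 1 3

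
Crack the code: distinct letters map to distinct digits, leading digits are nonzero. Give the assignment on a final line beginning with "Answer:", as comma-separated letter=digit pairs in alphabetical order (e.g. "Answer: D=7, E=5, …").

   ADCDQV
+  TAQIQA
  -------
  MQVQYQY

Step 1. [col 1: V + A ≡ Y (mod 10)] Y=5 is one option consistent with column 1 (V + A ≡ Y (mod 10), carry-in 0) — take it, so Y=5.
Step 2. [col 1: V + A ≡ Y (mod 10)] A=3 is one option consistent with column 1 (V + A ≡ Y (mod 10), carry-in 0) — take it, so A=3.
Step 3. [M] the sum has 7 digits but both addends have 6; that extra leading digit M is the final carry, namely 1 ⇒ M=1.
Step 4. [col 1: V + A ≡ Y (mod 10)] column 1: given A=3, Y=5, carry-in 0, and digits 1,3,5 already taken and all letters distinct, V+A≡Y (mod 10) forces V=2, so V=2.
Step 5. [col 2: Q + Q ≡ Q (mod 10)] from column 2 (nothing yet, carry-in 0, digits 1,2,3,5 already taken and all letters distinct): Q must equal 0, so Q=0.
Step 6. [col 3: D + I ≡ Y (mod 10)] several values work for D in column 3 (D + I ≡ Y (mod 10), carry-in 0); try D=8. So D=8.
Step 7. [col 3: D + I ≡ Y (mod 10)] column 3: given D=8, Y=5, carry-in 0, and digits 0,1,2,3,5,8 already taken and all letters distinct, D+I≡Y (mod 10) forces I=7, so I=7.
Step 8. [col 4: C + Q ≡ Q (mod 10)] column 4 reads C+Q+carry(1)=Q with Q=0; with digits 0,1,2,3,5,7,8 already taken and all letters distinct, the only value for C is 9. So C=9.
Step 9. [col 6: A + T ≡ Q (mod 10)] column 6 reads A+T+carry(1)=Q with A=3, Q=0; with digits 0,1,2,3,5,7,8,9 already taken and all letters distinct, the only value for T is 6. So T=6.

Answer: A=3, C=9, D=8, I=7, M=1, Q=0, T=6, V=2, Y=5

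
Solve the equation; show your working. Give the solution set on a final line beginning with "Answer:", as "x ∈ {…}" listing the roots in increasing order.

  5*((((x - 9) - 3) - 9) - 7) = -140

Step 1. [5*((((x - 9) - 3) - 9) - 7) = -140] 5 out front; divide by 5, so div: (((x - 9) - 3) - 9) - 7 = -28.
Step 2. [(((x - 9) - 3) - 9) - 7 = -28] peel the -7: add 7 from each side ⇒ sub: ((x - 9) - 3) - 9 = -21.
Step 3. [((x - 9) - 3) - 9 = -21] add 9: x sits inside (… - 9). So sub: (x - 9) - 3 = -12.
Step 4. [(x - 9) - 3 = -12] 3 comes off first (add 3). So sub: x - 9 = -9.
Step 5. [x - 9 = -9] the outer -9 inverts by adding 9. So sub: x = 0.

Answer: x ∈ {0}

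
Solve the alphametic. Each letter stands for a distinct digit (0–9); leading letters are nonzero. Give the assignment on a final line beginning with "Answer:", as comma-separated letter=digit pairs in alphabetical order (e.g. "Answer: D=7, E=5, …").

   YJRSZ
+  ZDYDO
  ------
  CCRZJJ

Step 1. [col 1: Z + O ≡ J (mod 10)] several values work for Z in column 1 (Z + O ≡ J (mod 10), carry-in 0); try Z=9 ⇒ Z=9.
Step 2. [col 1: Z + O ≡ J (mod 10)] no forcing yet in column 1 (carry-in 0); J=4 is free and consistent — try it. So J=4.
Step 3. [col 1: Z + O ≡ J (mod 10)] from column 1 (Z=9, J=4, carry-in 0, digits 4,9 already taken and all letters distinct): O must equal 5. So O=5.
Step 4. [col 2: S + D ≡ J (mod 10)] no forcing yet in column 2 (carry-in 1); D=3 is free and consistent — try it ⇒ D=3.
Step 5. [C] adding two 5-digit numbers gives at most 5+1 digits, and here it does — C is that final carry and must be 1, so C=1.
Step 6. [col 2: S + D ≡ J (mod 10)] column 2: given D=3, J=4, carry-in 1, and digits 1,3,4,5,9 already taken and all letters distinct, S+D≡J (mod 10) forces S=0, so S=0.
Step 7. [col 3: R + Y ≡ Z (mod 10)] no forcing yet in column 3 (carry-in 0); R=7 is free and consistent — try it. So R=7.
Step 8. [col 3: R + Y ≡ Z (mod 10)] column 3: given R=7, Z=9, carry-in 0, and digits 0,1,3,4,5,7,9 already taken and all letters distinct, R+Y≡Z (mod 10) forces Y=2, so Y=2.

Answer: C=1, D=3, J=4, O=5, R=7, S=0, Y=2, Z=9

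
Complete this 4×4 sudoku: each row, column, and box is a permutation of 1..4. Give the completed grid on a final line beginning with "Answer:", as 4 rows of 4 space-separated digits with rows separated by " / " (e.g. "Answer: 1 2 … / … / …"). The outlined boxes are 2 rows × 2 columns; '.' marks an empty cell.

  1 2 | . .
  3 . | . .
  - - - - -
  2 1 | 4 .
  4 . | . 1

Step 1. [r1c3∈{3}] r1c3's peers cover all but 3 ⇒ r1c3=3.
Step 2. [r2c4∈{2,4}] in col 4, 2 fits only at r2c4. So r2c4=2.
Step 3. [r1c4∈{4}] nothing but 4 survives at r1c4, so r1c4=4.
Step 4. [r2c2∈{4}] only 4 remains possible at r2c2. So r2c2=4.
Step 5. [r3c4∈{3}] r3c4's peers cover all but 3, so r3c4=3.
Step 6. [r4c3∈{2}] r4c3 has the single candidate 2. So r4c3=2.
Step 7. [r2c3∈{1}] nothing but 1 survives at r2c3, so r2c3=1.
Step 8. [r4c2∈{3}] only 3 remains possible at r4c2 ⇒ r4c2=3.

Answer: 1 2 3 4 / 3 4 1 2 / 2 1 4 3 / 4 3 2 1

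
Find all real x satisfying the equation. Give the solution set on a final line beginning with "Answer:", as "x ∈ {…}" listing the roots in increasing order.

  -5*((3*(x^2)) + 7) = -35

Step 1. [-5*((3*(x^2)) + 7) = -35] LHS = -5·(…); ÷-5 both sides, so div: (3*(x^2)) + 7 = 7.
Step 2. [(3*(x^2)) + 7 = 7] peel the +7: subtract 7 from each side, so sub: 3*(x^2) = 0.
Step 3. [3*(x^2) = 0] leading coefficient 3: divide by 3 ⇒ div: x^2 = 0.
Step 4. [x^2 = 0] LHS squared, RHS 0 ≥ 0: apply √ (±). So sqrt: x = 0.

Answer: x ∈ {0}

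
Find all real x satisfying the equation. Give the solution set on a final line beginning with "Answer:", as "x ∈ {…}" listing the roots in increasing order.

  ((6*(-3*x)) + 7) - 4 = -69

Step 1. [((6*(-3*x)) + 7) - 4 = -69] the outer -4 inverts by adding 4, so sub: (6*(-3*x)) + 7 = -65.
Step 2. [(6*(-3*x)) + 7 = -65] subtract 7: x sits inside (… + 7), so sub: 6*(-3*x) = -72.
Step 3. [6*(-3*x) = -72] LHS = 6·(…); ÷6 both sides, so div: -3*x = -12.
Step 4. [-3*x = -12] -3·(inner) — divide through by -3, so div: x = 4.

Answer: x ∈ {4}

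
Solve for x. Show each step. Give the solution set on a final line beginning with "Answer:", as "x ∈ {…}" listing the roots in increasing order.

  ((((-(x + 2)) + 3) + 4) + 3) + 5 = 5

Step 1. [((((-(x + 2)) + 3) + 4) + 3) + 5 = 5] 5 comes off first (subtract 5). So sub: (((-(x + 2)) + 3) + 4) + 3 = 0.
Step 2. [(((-(x + 2)) + 3) + 4) + 3 = 0] the outer +3 inverts by subtracting 3, so sub: ((-(x + 2)) + 3) + 4 = -3.
Step 3. [((-(x + 2)) + 3) + 4 = -3] the outer +4 inverts by subtracting 4. So sub: (-(x + 2)) + 3 = -7.
Step 4. [(-(x + 2)) + 3 = -7] subtract 3: x sits inside (… + 3). So sub: -(x + 2) = -10.
Step 5. [-(x + 2) = -10] flip signs both sides, so neg: x + 2 = 10.
Step 6. [x + 2 = 10] 2 comes off first (subtract 2) ⇒ sub: x = 8.

Answer: x ∈ {8}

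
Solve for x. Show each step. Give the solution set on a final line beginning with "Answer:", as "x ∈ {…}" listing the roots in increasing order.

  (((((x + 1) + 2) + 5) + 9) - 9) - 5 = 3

Step 1. [(((((x + 1) + 2) + 5) + 9) - 9) - 5 = 3] peel the -5: add 5 from each side ⇒ sub: ((((x + 1) + 2) + 5) + 9) - 9 = 8.
Step 2. [((((x + 1) + 2) + 5) + 9) - 9 = 8] the outer -9 inverts by adding 9. So sub: (((x + 1) + 2) + 5) + 9 = 17.
Step 3. [(((x + 1) + 2) + 5) + 9 = 17] subtract 9: x sits inside (… + 9). So sub: ((x + 1) + 2) + 5 = 8.
Step 4. [((x + 1) + 2) + 5 = 8] the outer +5 inverts by subtracting 5. So sub: (x + 1) + 2 = 3.
Step 5. [(x + 1) + 2 = 3] 2 comes off first (subtract 2). So sub: x + 1 = 1.
Step 6. [x + 1 = 1] 1 comes off first (subtract 1) ⇒ sub: x = 0.

Answer: x ∈ {0}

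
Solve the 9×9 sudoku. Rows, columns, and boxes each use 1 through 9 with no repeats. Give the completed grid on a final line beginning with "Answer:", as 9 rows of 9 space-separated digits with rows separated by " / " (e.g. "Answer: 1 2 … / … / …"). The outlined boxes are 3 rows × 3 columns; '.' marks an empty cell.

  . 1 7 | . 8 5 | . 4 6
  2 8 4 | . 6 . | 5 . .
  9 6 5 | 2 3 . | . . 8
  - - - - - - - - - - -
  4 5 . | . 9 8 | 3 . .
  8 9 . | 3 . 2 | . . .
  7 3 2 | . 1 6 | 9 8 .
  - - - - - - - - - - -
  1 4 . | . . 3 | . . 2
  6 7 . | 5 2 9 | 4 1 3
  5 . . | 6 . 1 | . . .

Step 1. [r3c8∈{7}] only 7 remains possible at r3c8 ⇒ r3c8=7.
Step 2. [r5c5∈{4,5,7}] r5c5 is the only open cell in col 5 admitting 5 ⇒ r5c5=5.
Step 3. [r9c8∈{9}] only 9 remains possible at r9c8 ⇒ r9c8=9.
Step 4. [r9c9∈{7}] r9c9 has the single candidate 7 ⇒ r9c9=7.
Step 5. [r5c8∈{6}] r5c8 has the single candidate 6, so r5c8=6.
Step 6. [r4c9∈{1}] nothing but 1 survives at r4c9 ⇒ r4c9=1.
Step 7. [r7c4∈{7,8}] col 4 places 8 nowhere but r7c4 ⇒ r7c4=8.
Step 8. [r2c4∈{1,7,9}] across row 2, 1 lands solely at r2c4 ⇒ r2c4=1.
Step 9. [r6c4∈{4}] r6c4's peers cover all but 4 ⇒ r6c4=4.
Step 10. [r9c3∈{3,8}] row 9 places 3 nowhere but r9c3. So r9c3=3.
Step 11. [r5c3∈{1}] nothing but 1 survives at r5c3 ⇒ r5c3=1.
Step 12. [r1c7∈{2}] r1c7 has the single candidate 2, so r1c7=2.
Step 13. [r4c3∈{6}] r4c3 has the single candidate 6. So r4c3=6.
Step 14. [r5c9∈{4}] nothing but 4 survives at r5c9 ⇒ r5c9=4.
Step 15. [r7c5∈{7}] only 7 remains possible at r7c5 ⇒ r7c5=7.
Step 16. [r3c6∈{4}] r3c6 has the single candidate 4, so r3c6=4.
Step 17. [r1c4∈{9}] r1c4 is down to just 9, so r1c4=9.
Step 18. [r7c7∈{6}] only 6 remains possible at r7c7 ⇒ r7c7=6.
Step 19. [r7c3∈{9}] r7c3 has the single candidate 9 ⇒ r7c3=9.
Step 20. [r5c7∈{7}] nothing but 7 survives at r5c7, so r5c7=7.
Step 21. [r9c7∈{8}] nothing but 8 survives at r9c7 ⇒ r9c7=8.
Step 22. [r8c3∈{8}] only 8 remains possible at r8c3. So r8c3=8.
Step 23. [r7c8∈{5}] r7c8 is down to just 5, so r7c8=5.
Step 24. [r1c1∈{3}] r1c1 has the single candidate 3. So r1c1=3.
Step 25. [r2c6∈{7}] r2c6's peers cover all but 7, so r2c6=7.
Step 26. [r2c8∈{3}] r2c8 is down to just 3 ⇒ r2c8=3.
Step 27. [r9c2∈{2}] nothing but 2 survives at r9c2 ⇒ r9c2=2.
Step 28. [r6c9∈{5}] r6c9 is down to just 5, so r6c9=5.
Step 29. [r4c4∈{7}] r4c4 has the single candidate 7. So r4c4=7.
Step 30. [r2c9∈{9}] only 9 remains possible at r2c9, so r2c9=9.
Step 31. [r4c8∈{2}] r4c8's peers cover all but 2 ⇒ r4c8=2.
Step 32. [r3c7∈{1}] nothing but 1 survives at r3c7, so r3c7=1.
Step 33. [r9c5∈{4}] nothing but 4 survives at r9c5 ⇒ r9c5=4.

Answer: 3 1 7 9 8 5 2 4 6 / 2 8 4 1 6 7 5 3 9 / 9 6 5 2 3 4 1 7 8 / 4 5 6 7 9 8 3 2 1 / 8 9 1 3 5 2 7 6 4 / 7 3 2 4 1 6 9 8 5 / 1 4 9 8 7 3 6 5 2 / 6 7 8 5 2 9 4 1 3 / 5 2 3 6 4 1 8 9 7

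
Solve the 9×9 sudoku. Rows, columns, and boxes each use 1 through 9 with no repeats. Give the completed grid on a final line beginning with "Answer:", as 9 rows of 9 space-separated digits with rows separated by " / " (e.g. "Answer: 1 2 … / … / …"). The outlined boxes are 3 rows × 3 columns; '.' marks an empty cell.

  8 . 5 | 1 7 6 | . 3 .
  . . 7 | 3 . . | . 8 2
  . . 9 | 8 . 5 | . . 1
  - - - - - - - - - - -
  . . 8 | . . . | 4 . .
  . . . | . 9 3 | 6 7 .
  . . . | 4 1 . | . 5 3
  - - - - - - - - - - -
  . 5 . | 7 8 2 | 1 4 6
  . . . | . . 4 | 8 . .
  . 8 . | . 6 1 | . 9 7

Step 1. [r1c2∈{2,4}] 2 has one home in row 1: r1c2, so r1c2=2.
Step 2. [r7c3∈{3}] r7c3 is down to just 3 ⇒ r7c3=3.
Step 3. [r9c4∈{5}] only 5 remains possible at r9c4 ⇒ r9c4=5.
Step 4. [r8c8∈{2}] r8c8 has the single candidate 2, so r8c8=2.
Step 5. [r4c9∈{9}] nothing but 9 survives at r4c9. So r4c9=9.
Step 6. [r5c4∈{2}] r5c4 has the single candidate 2. So r5c4=2.
Step 7. [r4c1∈{1,2,3,5,6,7}] r4c1 is the only open cell in row 4 admitting 2, so r4c1=2.
Step 8. [r4c2∈{1,3,6,7}] r4c2 is the only open cell in row 4 admitting 3 ⇒ r4c2=3.
Step 9. [r9c1∈{4}] r9c1's peers cover all but 4. So r9c1=4.
Step 10. [r6c3∈{6}] nothing but 6 survives at r6c3, so r6c3=6.
Step 11. [r8c3∈{1}] r8c3 has the single candidate 1. So r8c3=1.
Step 12. [r7c1∈{9}] nothing but 9 survives at r7c1. So r7c1=9.
Step 13. [r6c1∈{7}] r6c1 is down to just 7. So r6c1=7.
Step 14. [r8c1∈{6}] only 6 remains possible at r8c1, so r8c1=6.
Step 15. [r2c2∈{1,4,6}] 6 has one home in row 2: r2c2 ⇒ r2c2=6.
Step 16. [r3c2∈{4}] r3c2 has the single candidate 4, so r3c2=4.
Step 17. [r2c1∈{1}] nothing but 1 survives at r2c1 ⇒ r2c1=1.
Step 18. [r1c7∈{9}] nothing but 9 survives at r1c7, so r1c7=9.
Step 19. [r6c2∈{9}] r6c2 is down to just 9, so r6c2=9.
Step 20. [r2c7∈{5}] r2c7's peers cover all but 5, so r2c7=5.
Step 21. [r8c4∈{9}] nothing but 9 survives at r8c4, so r8c4=9.
Step 22. [r5c9∈{8}] nothing but 8 survives at r5c9, so r5c9=8.
Step 23. [r3c1∈{3}] r3c1 is down to just 3. So r3c1=3.
Step 24. [r4c6∈{7}] nothing but 7 survives at r4c6, so r4c6=7.
Step 25. [r1c9∈{4}] r1c9 is down to just 4. So r1c9=4.
Step 26. [r4c5∈{5}] only 5 remains possible at r4c5. So r4c5=5.
Step 27. [r8c9∈{5}] r8c9's peers cover all but 5. So r8c9=5.
Step 28. [r2c5∈{4}] r2c5's peers cover all but 4 ⇒ r2c5=4.
Step 29. [r9c3∈{2}] r9c3 is down to just 2, so r9c3=2.
Step 30. [r6c6∈{8}] r6c6 has the single candidate 8 ⇒ r6c6=8.
Step 31. [r3c5∈{2}] r3c5 has the single candidate 2 ⇒ r3c5=2.
Step 32. [r9c7∈{3}] r9c7 is down to just 3 ⇒ r9c7=3.
Step 33. [r8c5∈{3}] r8c5's peers cover all but 3. So r8c5=3.
Step 34. [r4c8∈{1}] r4c8's peers cover all but 1, so r4c8=1.
Step 35. [r3c7∈{7}] only 7 remains possible at r3c7 ⇒ r3c7=7.
Step 36. [r8c2∈{7}] nothing but 7 survives at r8c2, so r8c2=7.
Step 37. [r3c8∈{6}] r3c8 has the single candidate 6 ⇒ r3c8=6.
Step 38. [r2c6∈{9}] nothing but 9 survives at r2c6. So r2c6=9.
Step 39. [r6c7∈{2}] r6c7 is down to just 2. So r6c7=2.
Step 40. [r5c3∈{4}] only 4 remains possible at r5c3 ⇒ r5c3=4.
Step 41. [r4c4∈{6}] r4c4's peers cover all but 6 ⇒ r4c4=6.
Step 42. [r5c2∈{1}] r5c2 is down to just 1, so r5c2=1.
Step 43. [r5c1∈{5}] r5c1 is down to just 5 ⇒ r5c1=5.

Answer: 8 2 5 1 7 6 9 3 4 / 1 6 7 3 4 9 5 8 2 / 3 4 9 8 2 5 7 6 1 / 2 3 8 6 5 7 4 1 9 / 5 1 4 2 9 3 6 7 8 / 7 9 6 4 1 8 2 5 3 / 9 5 3 7 8 2 1 4 6 / 6 7 1 9 3 4 8 2 5 / 4 8 2 5 6 1 3 9 7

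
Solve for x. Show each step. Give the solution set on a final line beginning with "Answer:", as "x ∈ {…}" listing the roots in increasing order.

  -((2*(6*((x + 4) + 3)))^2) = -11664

Step 1. [-((2*(6*((x + 4) + 3)))^2) = -11664] LHS negated; negate both sides. So neg: (2*(6*((x + 4) + 3)))^2 = 11664.
Step 2. [(2*(6*((x + 4) + 3)))^2 = 11664] 11664 ≥ 0, LHS is (·)² — take ±√ ⇒ sqrt: 2*(6*((x + 4) + 3)) = 108 or -108.
Step 3. [2*(6*((x + 4) + 3)) = 108 or -108] leading coefficient 2: divide by 2 ⇒ div: 6*((x + 4) + 3) = 54 or -54.
Step 4. [6*((x + 4) + 3) = 54 or -54] leading coefficient 6: divide by 6. So div: (x + 4) + 3 = 9 or -9.
Step 5. [(x + 4) + 3 = 9 or -9] peel the +3: subtract 3 from each side ⇒ sub: x + 4 = 6 or -12.
Step 6. [x + 4 = 6 or -12] the outer +4 inverts by subtracting 4. So sub: x = 2 or -16.

Answer: x ∈ {-16, 2}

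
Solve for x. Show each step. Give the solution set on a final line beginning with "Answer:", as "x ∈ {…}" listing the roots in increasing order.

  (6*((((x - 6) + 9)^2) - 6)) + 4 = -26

Step 1. [(6*((((x - 6) + 9)^2) - 6)) + 4 = -26] 4 comes off first (subtract 4) ⇒ sub: 6*((((x - 6) + 9)^2) - 6) = -30.
Step 2. [6*((((x - 6) + 9)^2) - 6) = -30] 6·(inner) — divide through by 6, so div: (((x - 6) + 9)^2) - 6 = -5.
Step 3. [(((x - 6) + 9)^2) - 6 = -5] -6 is outermost — add 6 both sides ⇒ sub: ((x - 6) + 9)^2 = 1.
Step 4. [((x - 6) + 9)^2 = 1] 1 ≥ 0, LHS is (·)² — take ±√, so sqrt: (x - 6) + 9 = 1 or -1.
Step 5. [(x - 6) + 9 = 1 or -1] the outer +9 inverts by subtracting 9, so sub: x - 6 = -8 or -10.
Step 6. [x - 6 = -8 or -10] -6 is outermost — add 6 both sides, so sub: x = -2 or -4.

Answer: x ∈ {-4, -2}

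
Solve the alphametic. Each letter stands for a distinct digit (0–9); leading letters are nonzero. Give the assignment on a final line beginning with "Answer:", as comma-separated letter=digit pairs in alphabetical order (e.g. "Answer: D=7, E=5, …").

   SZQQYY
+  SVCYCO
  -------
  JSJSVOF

Step 1. [J] the sum has 7 digits but both addends have 6; that extra leading digit J is the final carry, namely 1. So J=1.
Step 2. [col 1: Y + O ≡ F (mod 10)] column 1 (Y + O ≡ F (mod 10), carry-in 0) doesn't pin F yet; pick F=0 and continue ⇒ F=0.
Step 3. [col 1: Y + O ≡ F (mod 10)] Y=8 is one option consistent with column 1 (Y + O ≡ F (mod 10), carry-in 0) — take it ⇒ Y=8.
Step 4. [col 1: Y + O ≡ F (mod 10)] in column 1 we have Y+O≡F with carry-in 0; given Y=8, F=0 and digits 0,1,8 already taken and all letters distinct, that pins O to 2, so O=2.
Step 5. [col 2: Y + C ≡ O (mod 10)] in column 2 we have Y+C≡O with carry-in 1; given Y=8, O=2 and digits 0,1,2,8 already taken and all letters distinct, that pins C to 3. So C=3.
Step 6. [col 3: Q + Y ≡ V (mod 10)] column 3 (Q + Y ≡ V (mod 10), carry-in 1) doesn't pin V yet; pick V=4 and continue. So V=4.
Step 7. [col 3: Q + Y ≡ V (mod 10)] in column 3 we have Q+Y≡V with carry-in 1; given Y=8, V=4 and digits 0,1,2,3,4,8 already taken and all letters distinct, that pins Q to 5. So Q=5.
Step 8. [col 4: Q + C ≡ S (mod 10)] in column 4 we have Q+C≡S with carry-in 1; given Q=5, C=3 and digits 0,1,2,3,4,5,8 already taken and all letters distinct, that pins S to 9 ⇒ S=9.
Step 9. [col 5: Z + V ≡ J (mod 10)] from column 5 (V=4, J=1, carry-in 0, digits 0,1,2,3,4,5,8,9 already taken and all letters distinct): Z must equal 7 ⇒ Z=7.

Answer: C=3, F=0, J=1, O=2, Q=5, S=9, V=4, Y=8, Z=7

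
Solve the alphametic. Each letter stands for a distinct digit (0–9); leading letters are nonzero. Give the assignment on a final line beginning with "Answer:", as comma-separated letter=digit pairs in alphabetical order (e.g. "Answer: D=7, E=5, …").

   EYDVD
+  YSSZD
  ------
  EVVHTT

Step 1. [E] the sum has 6 digits but both addends have 5; that extra leading digit E is the final carry, namely 1 ⇒ E=1.
Step 2. [col 1: D + D ≡ T (mod 10)] no forcing yet in column 1 (carry-in 0); T=4 is free and consistent — try it, so T=4.
Step 3. [col 1: D + D ≡ T (mod 10)] column 1 (D + D ≡ T (mod 10), carry-in 0) doesn't pin D yet; pick D=7 and continue ⇒ D=7.
Step 4. [col 2: V + Z ≡ T (mod 10)] Z=3 is one option consistent with column 2 (V + Z ≡ T (mod 10), carry-in 1) — take it ⇒ Z=3.
Step 5. [col 2: V + Z ≡ T (mod 10)] in column 2 we have V+Z≡T with carry-in 1; given Z=3, T=4 and digits 1,3,4,7 already taken and all letters distinct, that pins V to 0, so V=0.
Step 6. [col 3: D + S ≡ H (mod 10)] no forcing yet in column 3 (carry-in 0); S=2 is free and consistent — try it ⇒ S=2.
Step 7. [col 3: D + S ≡ H (mod 10)] column 3: given D=7, S=2, carry-in 0, and digits 0,1,2,3,4,7 already taken and all letters distinct, D+S≡H (mod 10) forces H=9. So H=9.
Step 8. [col 4: Y + S ≡ V (mod 10)] from column 4 (S=2, V=0, carry-in 0, digits 0,1,2,3,4,7,9 already taken and all letters distinct): Y must equal 8, so Y=8.

Answer: D=7, E=1, H=9, S=2, T=4, V=0, Y=8, Z=3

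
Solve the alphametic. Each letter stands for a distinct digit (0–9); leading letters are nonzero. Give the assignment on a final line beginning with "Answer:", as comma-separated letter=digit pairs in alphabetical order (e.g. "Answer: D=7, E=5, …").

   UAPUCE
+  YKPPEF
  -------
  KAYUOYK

Step 1. [col 1: E + F ≡ K (mod 10)] column 1 (E + F ≡ K (mod 10), carry-in 0) doesn't pin K yet; pick K=1 and continue ⇒ K=1.
Step 2. [col 1: E + F ≡ K (mod 10)] several values work for E in column 1 (E + F ≡ K (mod 10), carry-in 0); try E=5 ⇒ E=5.
Step 3. [col 1: E + F ≡ K (mod 10)] column 1: given E=5, K=1, carry-in 0, and digits 1,5 already taken and all letters distinct, E+F≡K (mod 10) forces F=6 ⇒ F=6.
Step 4. [col 2: C + E ≡ Y (mod 10)] column 2 (C + E ≡ Y (mod 10), carry-in 1) doesn't pin Y yet; pick Y=8 and continue. So Y=8.
Step 5. [col 2: C + E ≡ Y (mod 10)] from column 2 (E=5, Y=8, carry-in 1, digits 1,5,6,8 already taken and all letters distinct): C must equal 2. So C=2.
Step 6. [col 3: U + P ≡ O (mod 10)] O=3 is one option consistent with column 3 (U + P ≡ O (mod 10), carry-in 0) — take it ⇒ O=3.
Step 7. [col 3: U + P ≡ O (mod 10)] several values work for U in column 3 (U + P ≡ O (mod 10), carry-in 0); try U=9 ⇒ U=9.
Step 8. [col 3: U + P ≡ O (mod 10)] column 3: given U=9, O=3, carry-in 0, and digits 1,2,3,5,6,8,9 already taken and all letters distinct, U+P≡O (mod 10) forces P=4, so P=4.
Step 9. [col 5: A + K ≡ Y (mod 10)] column 5 reads A+K+carry(0)=Y with K=1, Y=8; with digits 1,2,3,4,5,6,8,9 already taken and all letters distinct, the only value for A is 7 ⇒ A=7.

Answer: A=7, C=2, E=5, F=6, K=1, O=3, P=4, U=9, Y=8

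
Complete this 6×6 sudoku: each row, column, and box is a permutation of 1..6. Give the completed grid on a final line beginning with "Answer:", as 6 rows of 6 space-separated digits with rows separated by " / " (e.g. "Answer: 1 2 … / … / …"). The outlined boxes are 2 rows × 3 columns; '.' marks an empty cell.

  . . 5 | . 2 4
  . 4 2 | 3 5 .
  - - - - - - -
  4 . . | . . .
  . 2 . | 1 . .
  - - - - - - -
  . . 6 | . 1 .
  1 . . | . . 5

Step 1. [r6c2∈{3}] r6c2's peers cover all but 3. So r6c2=3.
Step 2. [r1c4∈{6}] nothing but 6 survives at r1c4, so r1c4=6.
Step 3. [r3c2∈{1,5,6}] in col 2, 6 fits only at r3c2, so r3c2=6.
Step 4. [r6c4∈{2,4}] across row 6, 2 lands solely at r6c4. So r6c4=2.
Step 5. [r3c5∈{3}] r3c5 is down to just 3 ⇒ r3c5=3.
Step 6. [r4c1∈{3,5}] across row 4, 5 lands solely at r4c1. So r4c1=5.
Step 7. [r6c5∈{4,6}] in row 6, 6 fits only at r6c5 ⇒ r6c5=6.
Step 8. [r5c1∈{2}] only 2 remains possible at r5c1. So r5c1=2.
Step 9. [r5c6∈{3}] only 3 remains possible at r5c6. So r5c6=3.
Step 10. [r5c4∈{4}] r5c4 is down to just 4. So r5c4=4.
Step 11. [r3c6∈{2}] nothing but 2 survives at r3c6. So r3c6=2.
Step 12. [r4c3∈{3}] r4c3 is down to just 3. So r4c3=3.
Step 13. [r3c3∈{1}] only 1 remains possible at r3c3, so r3c3=1.
Step 14. [r5c2∈{5}] nothing but 5 survives at r5c2, so r5c2=5.
Step 15. [r6c3∈{4}] nothing but 4 survives at r6c3 ⇒ r6c3=4.
Step 16. [r3c4∈{5}] r3c4 is down to just 5. So r3c4=5.
Step 17. [r2c1∈{6}] r2c1's peers cover all but 6, so r2c1=6.
Step 18. [r2c6∈{1}] nothing but 1 survives at r2c6 ⇒ r2c6=1.
Step 19. [r1c1∈{3}] only 3 remains possible at r1c1, so r1c1=3.
Step 20. [r1c2∈{1}] only 1 remains possible at r1c2. So r1c2=1.
Step 21. [r4c5∈{4}] nothing but 4 survives at r4c5, so r4c5=4.
Step 22. [r4c6∈{6}] nothing but 6 survives at r4c6. So r4c6=6.

Answer: 3 1 5 6 2 4 / 6 4 2 3 5 1 / 4 6 1 5 3 2 / 5 2 3 1 4 6 / 2 5 6 4 1 3 / 1 3 4 2 6 5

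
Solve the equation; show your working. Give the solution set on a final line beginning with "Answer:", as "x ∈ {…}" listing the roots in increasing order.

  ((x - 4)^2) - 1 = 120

Step 1. [((x - 4)^2) - 1 = 120] the outer -1 inverts by adding 1 ⇒ sub: (x - 4)^2 = 121.
Step 2. [(x - 4)^2 = 121] √ both sides: 121 ≥ 0 gives two branches ⇒ sqrt: x - 4 = 11 or -11.
Step 3. [x - 4 = 11 or -11] add 4: x sits inside (… - 4). So sub: x = 15 or -7.

Answer: x ∈ {-7, 15}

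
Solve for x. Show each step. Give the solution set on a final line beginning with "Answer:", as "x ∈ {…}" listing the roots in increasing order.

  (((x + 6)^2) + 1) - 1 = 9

Step 1. [(((x + 6)^2) + 1) - 1 = 9] peel the -1: add 1 from each side ⇒ sub: ((x + 6)^2) + 1 = 10.
Step 2. [((x + 6)^2) + 1 = 10] +1 is outermost — subtract 1 both sides ⇒ sub: (x + 6)^2 = 9.
Step 3. [(x + 6)^2 = 9] LHS squared, RHS 9 ≥ 0: apply √ (±). So sqrt: x + 6 = 3 or -3.
Step 4. [x + 6 = 3 or -3] peel the +6: subtract 6 from each side. So sub: x = -3 or -9.

Answer: x ∈ {-9, -3}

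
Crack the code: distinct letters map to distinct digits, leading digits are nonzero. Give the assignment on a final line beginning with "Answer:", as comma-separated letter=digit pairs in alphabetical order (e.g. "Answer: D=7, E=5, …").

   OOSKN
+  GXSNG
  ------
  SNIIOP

Step 1. [col 1: N + G ≡ P (mod 10)] P=4 is one option consistent with column 1 (N + G ≡ P (mod 10), carry-in 0) — take it, so P=4.
Step 2. [col 1: N + G ≡ P (mod 10)] column 1 (N + G ≡ P (mod 10), carry-in 0) doesn't pin N yet; pick N=6 and continue. So N=6.
Step 3. [S] the sum has 6 digits but both addends have 5; that extra leading digit S is the final carry, namely 1, so S=1.
Step 4. [col 1: N + G ≡ P (mod 10)] from column 1 (N=6, P=4, carry-in 0, digits 1,4,6 already taken and all letters distinct): G must equal 8 ⇒ G=8.
Step 5. [col 2: K + N ≡ O (mod 10)] no forcing yet in column 2 (carry-in 1); K=0 is free and consistent — try it, so K=0.
Step 6. [col 2: K + N ≡ O (mod 10)] in column 2 we have K+N≡O with carry-in 1; given K=0, N=6 and digits 0,1,4,6,8 already taken and all letters distinct, that pins O to 7. So O=7.
Step 7. [col 3: S + S ≡ I (mod 10)] column 3 reads S+S+carry(0)=I with S=1; with digits 0,1,4,6,7,8 already taken and all letters distinct, the only value for I is 2, so I=2.
Step 8. [col 4: O + X ≡ I (mod 10)] column 4: given O=7, I=2, carry-in 0, and digits 0,1,2,4,6,7,8 already taken and all letters distinct, O+X≡I (mod 10) forces X=5 ⇒ X=5.

Answer: G=8, I=2, K=0, N=6, O=7, P=4, S=1, X=5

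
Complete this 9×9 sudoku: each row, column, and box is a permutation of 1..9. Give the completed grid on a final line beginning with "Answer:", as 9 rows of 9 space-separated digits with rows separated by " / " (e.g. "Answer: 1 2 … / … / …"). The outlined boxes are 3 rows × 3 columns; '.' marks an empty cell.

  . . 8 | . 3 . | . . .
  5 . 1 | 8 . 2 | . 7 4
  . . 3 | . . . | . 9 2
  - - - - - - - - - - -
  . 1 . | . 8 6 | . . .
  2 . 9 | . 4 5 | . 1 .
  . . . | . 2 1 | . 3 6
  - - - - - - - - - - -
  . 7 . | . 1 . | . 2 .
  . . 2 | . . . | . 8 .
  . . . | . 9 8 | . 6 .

Step 1. [r7c3∈{4,5,6}] col 3 places 6 nowhere but r7c3 ⇒ r7c3=6.
Step 2. [r2c5∈{6}] r2c5 is down to just 6 ⇒ r2c5=6.
Step 3. [r4c8∈{4,5}] in col 8, 4 fits only at r4c8, so r4c8=4.
Step 4. [r3c7∈{1,5,6,8}] row 3 places 8 nowhere but r3c7. So r3c7=8.
Step 5. [r5c7∈{7}] r5c7 has the single candidate 7 ⇒ r5c7=7.
Step 6. [r1c6∈{4,7,9}] in col 6, 9 fits only at r1c6 ⇒ r1c6=9.
Step 7. [r5c4∈{3}] r5c4 has the single candidate 3. So r5c4=3.
Step 8. [r3c4∈{1,4,5,7}] in row 3, 1 fits only at r3c4. So r3c4=1.
Step 9. [r7c1∈{3,4,8,9}] across row 7, 8 lands solely at r7c1 ⇒ r7c1=8.
Step 10. [r8c1∈{1,3,4,9}] col 1 places 9 nowhere but r8c1, so r8c1=9.
Step 11. [r1c7∈{1,5,6}] in col 7, 6 fits only at r1c7. So r1c7=6.
Step 12. [r9c1∈{1,3,4}] across col 1, 1 lands solely at r9c1 ⇒ r9c1=1.
Step 13. [r8c7∈{1,3,4,5}] r8c7 is the only open cell in col 7 admitting 1 ⇒ r8c7=1.
Step 14. [r9c4∈{2,4,5,7}] row 9 places 2 nowhere but r9c4. So r9c4=2.
Step 15. [r6c2∈{4,5,8}] 8 has one home in row 6: r6c2 ⇒ r6c2=8.
Step 16. [r3c1∈{4,6,7}] r3c1 is the only open cell in col 1 admitting 6, so r3c1=6.
Step 17. [r3c2∈{4}] r3c2's peers cover all but 4. So r3c2=4.
Step 18. [r1c4∈{4,5,7}] across row 1, 4 lands solely at r1c4 ⇒ r1c4=4.
Step 19. [r7c4∈{5}] only 5 remains possible at r7c4. So r7c4=5.
Step 20. [r8c5∈{7}] r8c5 is down to just 7 ⇒ r8c5=7.
Step 21. [r9c3∈{4,5}] across box 7, 4 lands solely at r9c3, so r9c3=4.
Step 22. [r7c7∈{3,4,9}] r7c7 is the only open cell in col 7 admitting 4 ⇒ r7c7=4.
Step 23. [r7c6∈{3}] r7c6 has the single candidate 3. So r7c6=3.
Step 24. [r4c7∈{2,5,9}] in row 4, 2 fits only at r4c7. So r4c7=2.
Step 25. [r6c7∈{5,9}] r6c7 is the only open cell in col 7 admitting 9. So r6c7=9.
Step 26. [r9c7∈{3,5}] across col 7, 5 lands solely at r9c7. So r9c7=5.
Step 27. [r6c4∈{7}] r6c4 is down to just 7. So r6c4=7.
Step 28. [r4c3∈{5,7}] r4c3 is the only open cell in col 3 admitting 7, so r4c3=7.
Step 29. [r9c2∈{3}] nothing but 3 survives at r9c2. So r9c2=3.
Step 30. [r1c8∈{5}] nothing but 5 survives at r1c8 ⇒ r1c8=5.
Step 31. [r7c9∈{9}] nothing but 9 survives at r7c9. So r7c9=9.
Step 32. [r5c2∈{6}] nothing but 6 survives at r5c2 ⇒ r5c2=6.
Step 33. [r4c1∈{3}] nothing but 3 survives at r4c1. So r4c1=3.
Step 34. [r8c2∈{5}] r8c2's peers cover all but 5. So r8c2=5.
Step 35. [r1c2∈{2}] only 2 remains possible at r1c2. So r1c2=2.
Step 36. [r6c1∈{4}] r6c1's peers cover all but 4 ⇒ r6c1=4.
Step 37. [r6c3∈{5}] r6c3's peers cover all but 5, so r6c3=5.
Step 38. [r2c7∈{3}] r2c7's peers cover all but 3. So r2c7=3.
Step 39. [r8c6∈{4}] only 4 remains possible at r8c6 ⇒ r8c6=4.
Step 40. [r8c4∈{6}] r8c4 has the single candidate 6, so r8c4=6.
Step 41. [r4c4∈{9}] r4c4 is down to just 9 ⇒ r4c4=9.
Step 42. [r9c9∈{7}] r9c9 has the single candidate 7 ⇒ r9c9=7.
Step 43. [r1c1∈{7}] r1c1's peers cover all but 7, so r1c1=7.
Step 44. [r3c5∈{5}] r3c5 has the single candidate 5, so r3c5=5.
Step 45. [r2c2∈{9}] r2c2 has the single candidate 9. So r2c2=9.
Step 46. [r8c9∈{3}] r8c9 is down to just 3. So r8c9=3.
Step 47. [r3c6∈{7}] r3c6's peers cover all but 7, so r3c6=7.
Step 48. [r1c9∈{1}] r1c9 has the single candidate 1 ⇒ r1c9=1.
Step 49. [r4c9∈{5}] r4c9 is down to just 5, so r4c9=5.
Step 50. [r5c9∈{8}] nothing but 8 survives at r5c9. So r5c9=8.

Answer: 7 2 8 4 3 9 6 5 1 / 5 9 1 8 6 2 3 7 4 / 6 4 3 1 5 7 8 9 2 / 3 1 7 9 8 6 2 4 5 / 2 6 9 3 4 5 7 1 8 / 4 8 5 7 2 1 9 3 6 / 8 7 6 5 1 3 4 2 9 / 9 5 2 6 7 4 1 8 3 / 1 3 4 2 9 8 5 6 7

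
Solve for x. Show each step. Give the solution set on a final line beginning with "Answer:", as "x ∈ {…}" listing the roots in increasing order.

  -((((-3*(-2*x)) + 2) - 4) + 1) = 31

Step 1. [-((((-3*(-2*x)) + 2) - 4) + 1) = 31] flip signs both sides ⇒ neg: (((-3*(-2*x)) + 2) - 4) + 1 = -31.
Step 2. [(((-3*(-2*x)) + 2) - 4) + 1 = -31] the outer +1 inverts by subtracting 1 ⇒ sub: ((-3*(-2*x)) + 2) - 4 = -32.
Step 3. [((-3*(-2*x)) + 2) - 4 = -32] add 4: x sits inside (… - 4), so sub: (-3*(-2*x)) + 2 = -28.
Step 4. [(-3*(-2*x)) + 2 = -28] peel the +2: subtract 2 from each side, so sub: -3*(-2*x) = -30.
Step 5. [-3*(-2*x) = -30] LHS = -3·(…); ÷-3 both sides ⇒ div: -2*x = 10.
Step 6. [-2*x = 10] LHS = -2·(…); ÷-2 both sides, so div: x = -5.

Answer: x ∈ {-5}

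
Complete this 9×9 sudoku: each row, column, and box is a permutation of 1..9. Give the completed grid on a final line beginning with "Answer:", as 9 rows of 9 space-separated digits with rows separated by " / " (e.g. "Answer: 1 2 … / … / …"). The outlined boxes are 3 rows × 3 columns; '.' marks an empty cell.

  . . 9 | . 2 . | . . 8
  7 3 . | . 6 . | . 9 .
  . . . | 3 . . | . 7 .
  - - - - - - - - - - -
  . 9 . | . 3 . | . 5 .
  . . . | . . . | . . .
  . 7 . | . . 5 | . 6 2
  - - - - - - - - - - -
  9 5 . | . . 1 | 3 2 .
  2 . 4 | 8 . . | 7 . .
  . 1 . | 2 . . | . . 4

Step 1. [r7c3∈{6,7,8}] in row 7, 8 fits only at r7c3, so r7c3=8.
Step 2. [r8c2∈{6}] only 6 remains possible at r8c2 ⇒ r8c2=6.
Step 3. [r1c2∈{4}] r1c2's peers cover all but 4 ⇒ r1c2=4.
Step 4. [r5c8∈{1,3,4,8}] col 8 places 4 nowhere but r5c8 ⇒ r5c8=4.
Step 5. [r2c6∈{4,8}] across row 2, 8 lands solely at r2c6 ⇒ r2c6=8.
Step 6. [r5c9∈{1,3,7,9}] col 9 places 3 nowhere but r5c9. So r5c9=3.
Step 7. [r8c9∈{1,5,9}] col 9 places 9 nowhere but r8c9, so r8c9=9.
Step 8. [r9c7∈{5,6,8}] box 9 places 5 nowhere but r9c7. So r9c7=5.
Step 9. [r9c6∈{3,6,7,9}] in row 9, 6 fits only at r9c6 ⇒ r9c6=6.
Step 10. [r9c5∈{7,9}] 9 has one home in row 9: r9c5. So r9c5=9.
Step 11. [r1c6∈{7}] only 7 remains possible at r1c6, so r1c6=7.
Step 12. [r3c6∈{4,9}] across row 3, 9 lands solely at r3c6 ⇒ r3c6=9.
Step 13. [r4c6∈{2,4}] across col 6, 4 lands solely at r4c6 ⇒ r4c6=4.
Step 14. [r4c3∈{1,2,6}] row 4 places 2 nowhere but r4c3 ⇒ r4c3=2.
Step 15. [r5c2∈{8}] r5c2 has the single candidate 8. So r5c2=8.
Step 16. [r2c7∈{1,2,4}] row 2 places 2 nowhere but r2c7, so r2c7=2.
Step 17. [r2c4∈{1,4,5}] 4 has one home in row 2: r2c4 ⇒ r2c4=4.
Step 18. [r7c4∈{7}] r7c4 has the single candidate 7. So r7c4=7.
Step 19. [r1c4∈{1,5}] in col 4, 5 fits only at r1c4. So r1c4=5.
Step 20. [r3c5∈{1}] r3c5 has the single candidate 1 ⇒ r3c5=1.
Step 21. [r3c1∈{5,6,8}] r3c1 is the only open cell in row 3 admitting 8. So r3c1=8.
Step 22. [r5c1∈{1,5,6}] r5c1 is the only open cell in col 1 admitting 5 ⇒ r5c1=5.
Step 23. [r9c1∈{3}] r9c1 is down to just 3. So r9c1=3.
Step 24. [r4c7∈{1,8}] across row 4, 8 lands solely at r4c7. So r4c7=8.
Step 25. [r6c3∈{1,3}] r6c4 and r6c7 in row 6 both hold exactly {1,9}; those values are spoken for. So r6c3≠1.
Step 26. [r3c7∈{4,6}] r3c3 and r3c9 in row 3 both hold exactly {5,6}; those values are spoken for ⇒ r3c7≠6.
Step 27. [r1c7∈{1,6}] 6 has one home in col 7: r1c7 ⇒ r1c7=6.
Step 28. [r1c1∈{1}] r1c1 has the single candidate 1, so r1c1=1.
Step 29. [r5c3∈{1,6}] col 3 places 1 nowhere but r5c3. So r5c3=1.
Step 30. [r6c7∈{1,9}] r6c7 is the only open cell in col 7 admitting 1. So r6c7=1.
Step 31. [r3c9∈{5}] r3c9 has the single candidate 5. So r3c9=5.
Step 32. [r5c4∈{6,9}] across row 5, 6 lands solely at r5c4, so r5c4=6.
Step 33. [r4c4∈{1}] only 1 remains possible at r4c4. So r4c4=1.
Step 34. [r4c9∈{7}] nothing but 7 survives at r4c9, so r4c9=7.
Step 35. [r4c1∈{6}] r4c1 is down to just 6. So r4c1=6.
Step 36. [r9c8∈{8}] r9c8 is down to just 8, so r9c8=8.
Step 37. [r3c7∈{4}] only 4 remains possible at r3c7. So r3c7=4.
Step 38. [r6c3∈{3}] r6c3 is down to just 3. So r6c3=3.
Step 39. [r8c6∈{3}] r8c6 is down to just 3. So r8c6=3.
Step 40. [r9c3∈{7}] only 7 remains possible at r9c3 ⇒ r9c3=7.
Step 41. [r5c6∈{2}] only 2 remains possible at r5c6 ⇒ r5c6=2.
Step 42. [r2c3∈{5}] r2c3 has the single candidate 5 ⇒ r2c3=5.
Step 43. [r8c8∈{1}] nothing but 1 survives at r8c8. So r8c8=1.
Step 44. [r1c8∈{3}] r1c8 has the single candidate 3 ⇒ r1c8=3.
Step 45. [r3c3∈{6}] nothing but 6 survives at r3c3, so r3c3=6.
Step 46. [r6c5∈{8}] only 8 remains possible at r6c5, so r6c5=8.
Step 47. [r3c2∈{2}] r3c2 is down to just 2. So r3c2=2.
Step 48. [r6c1∈{4}] only 4 remains possible at r6c1 ⇒ r6c1=4.
Step 49. [r5c7∈{9}] nothing but 9 survives at r5c7 ⇒ r5c7=9.
Step 50. [r7c9∈{6}] r7c9 has the single candidate 6 ⇒ r7c9=6.
Step 51. [r5c5∈{7}] r5c5's peers cover all but 7 ⇒ r5c5=7.
Step 52. [r7c5∈{4}] only 4 remains possible at r7c5, so r7c5=4.
Step 53. [r2c9∈{1}] r2c9 is down to just 1, so r2c9=1.
Step 54. [r8c5∈{5}] r8c5 has the single candidate 5 ⇒ r8c5=5.
Step 55. [r6c4∈{9}] r6c4 has the single candidate 9, so r6c4=9.

Answer: 1 4 9 5 2 7 6 3 8 / 7 3 5 4 6 8 2 9 1 / 8 2 6 3 1 9 4 7 5 / 6 9 2 1 3 4 8 5 7 / 5 8 1 6 7 2 9 4 3 / 4 7 3 9 8 5 1 6 2 / 9 5 8 7 4 1 3 2 6 / 2 6 4 8 5 3 7 1 9 / 3 1 7 2 9 6 5 8 4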